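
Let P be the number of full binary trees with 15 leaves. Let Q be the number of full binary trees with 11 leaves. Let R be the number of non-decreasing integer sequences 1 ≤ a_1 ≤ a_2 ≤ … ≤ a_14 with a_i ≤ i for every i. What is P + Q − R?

A full binary tree with L leaves has L−1 internal nodes and is counted by C_{L−1}; L = 15 gives C_14. So P = C_14 = 2674440.
Full binary trees with 11 leaves have 11−1 = 10 internal nodes, so there are C_10 of them. So Q = C_10 = 16796.
Weakly increasing sequences with a_i ≤ i biject with Dyck paths of semilength 14, so there are C_14. So R = C_14 = 2674440.
P + Q − R = 2674440 + 16796 − 2674440 = 16796.

16796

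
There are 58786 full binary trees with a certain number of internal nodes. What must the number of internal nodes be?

Full binary trees with n internal nodes are counted by C_n, and C_11 = 58786.

11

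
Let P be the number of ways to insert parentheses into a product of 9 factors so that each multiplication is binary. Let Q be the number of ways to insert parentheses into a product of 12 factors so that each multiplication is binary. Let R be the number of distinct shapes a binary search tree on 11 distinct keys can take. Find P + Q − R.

Ways to associate a product of 9 factors correspond to binary trees on 9 leaves, so the count is C_8. So P = C_8 = 1430.
Parenthesizations of m factors correspond to full binary trees with m leaves, counted by C_{m−1}; m = 12 gives C_11. So Q = C_11 = 58786.
There are C_n binary search tree shapes on n keys; with n = 11 that is C_11. So R = C_11 = 58786.
P + Q − R = 1430 + 58786 − 58786 = 1430.

1430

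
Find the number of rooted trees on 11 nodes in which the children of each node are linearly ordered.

16796

A rooted plane tree on 11 nodes has 10 edges, and such trees are counted by C_10.
C_10 = C(20,10)/11 = 184756/11 = 16796.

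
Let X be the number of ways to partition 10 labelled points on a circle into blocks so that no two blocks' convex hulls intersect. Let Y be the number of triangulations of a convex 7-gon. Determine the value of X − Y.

16754

Non-crossing partitions of an n-element set are counted by C_n; here n = 10. So X = C_10 = 16796.
A convex 7-gon is triangulated into 5 triangles, and the number of such triangulations is the Catalan number C_{7−2} = C_5. So Y = C_5 = 42.
X − Y = 16796 − 42 = 16754.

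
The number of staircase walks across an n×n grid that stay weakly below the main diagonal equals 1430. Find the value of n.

8

Such diagonal-avoiding paths in an n×n grid are counted by C_n, and C_8 = 1430.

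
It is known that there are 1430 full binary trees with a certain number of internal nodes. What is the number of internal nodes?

8

Full binary trees with n internal nodes are counted by C_n. Since C_8 = 1430, the index is 8.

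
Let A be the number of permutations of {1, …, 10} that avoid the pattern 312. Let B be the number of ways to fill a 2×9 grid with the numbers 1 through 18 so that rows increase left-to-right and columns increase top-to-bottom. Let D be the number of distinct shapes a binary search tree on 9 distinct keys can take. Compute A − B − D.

7072

Permutations of [n] avoiding any single length-3 pattern are counted by C_n; here n = 10. So A = C_10 = 16796.
Standard Young tableaux of shape 2×n are counted by C_n; here n = 9. So B = C_9 = 4862.
Rooted binary trees with 9 nodes (each child slot possibly empty) number C_9. So D = C_9 = 4862.
A − B − D = 16796 − 4862 − 4862 = 7072.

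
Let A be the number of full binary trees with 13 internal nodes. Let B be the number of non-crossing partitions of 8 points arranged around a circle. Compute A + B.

The number of full binary trees on 13 internal nodes is the Catalan number C_13. So A = C_13 = 742900.
The non-crossing partitions of [8] form a lattice of size C_8. So B = C_8 = 1430.
A + B = 742900 + 1430 = 744330.

744330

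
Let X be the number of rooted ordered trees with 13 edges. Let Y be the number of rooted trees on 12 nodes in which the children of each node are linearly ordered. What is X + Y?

Rooted ordered trees with n edges are counted by C_n; here n = 13. So X = C_13 = 742900.
Rooted ordered (plane) trees on m nodes have m−1 edges and are counted by C_{m−1}; m = 12 gives C_11. So Y = C_11 = 58786.
X + Y = 742900 + 58786 = 801686.

801686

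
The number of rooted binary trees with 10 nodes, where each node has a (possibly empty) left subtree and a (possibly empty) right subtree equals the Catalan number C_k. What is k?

10

Binary trees (left/right distinguished) on n nodes are counted by C_n; here n = 10.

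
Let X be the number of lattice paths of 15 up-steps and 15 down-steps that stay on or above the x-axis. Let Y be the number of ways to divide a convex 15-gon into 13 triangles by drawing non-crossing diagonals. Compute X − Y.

Dyck paths of semilength n (length 2n) are counted by C_n; here n = 15. So X = C_15 = 9694845.
Triangulations of a convex m-gon are counted by C_{m−2}; with m = 15 this is C_13. So Y = C_13 = 742900.
X − Y = 9694845 − 742900 = 8951945.

8951945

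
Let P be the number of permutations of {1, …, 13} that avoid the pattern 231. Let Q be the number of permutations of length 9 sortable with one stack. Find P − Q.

For any fixed pattern of length 3, the pattern-avoiding permutations of [13] number C_13. So P = C_13 = 742900.
By Knuth's characterisation, the stack-sortable permutations of length 9 are the 231-avoiders, numbering C_9. So Q = C_9 = 4862.
P − Q = 742900 − 4862 = 738038.

738038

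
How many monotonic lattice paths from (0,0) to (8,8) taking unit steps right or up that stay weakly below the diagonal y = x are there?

1430

Monotone paths in an n×n grid that stay weakly below the diagonal are counted by C_n; here n = 8.
C_8 = 1430.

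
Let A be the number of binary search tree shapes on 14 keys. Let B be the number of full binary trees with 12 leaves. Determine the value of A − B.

Rooted binary trees with 14 nodes (each child slot possibly empty) number C_14. So A = C_14 = 2674440.
A full binary tree with L leaves has L−1 internal nodes and is counted by C_{L−1}; L = 12 gives C_11. So B = C_11 = 58786.
A − B = 2674440 − 58786 = 2615654.

2615654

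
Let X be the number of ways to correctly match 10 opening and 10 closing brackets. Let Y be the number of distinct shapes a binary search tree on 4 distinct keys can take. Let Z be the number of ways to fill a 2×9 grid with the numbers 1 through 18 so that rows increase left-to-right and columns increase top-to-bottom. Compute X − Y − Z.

Balanced strings of n pairs of brackets are counted by C_n; here n = 10. So X = C_10 = 16796.
Binary trees (left/right distinguished) on n nodes are counted by C_n; here n = 4. So Y = C_4 = 14.
Standard Young tableaux of shape 2×n are counted by C_n; here n = 9. So Z = C_9 = 4862.
X − Y − Z = 16796 − 14 − 4862 = 11920.

11920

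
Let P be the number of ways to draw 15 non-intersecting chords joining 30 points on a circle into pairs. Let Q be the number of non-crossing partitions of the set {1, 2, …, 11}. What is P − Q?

Pairing 30 circle points by 15 non-crossing chords gives C_15 matchings. So P = C_15 = 9694845.
The non-crossing partitions of [11] form a lattice of size C_11. So Q = C_11 = 58786.
P − Q = 9694845 − 58786 = 9636059.

9636059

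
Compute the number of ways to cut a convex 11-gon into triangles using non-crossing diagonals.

The number of triangulations of an 11-gon is the Catalan number C_9 (index = sides − 2).
C_9 = C(18,9)/10 = 48620/10 = 4862.

4862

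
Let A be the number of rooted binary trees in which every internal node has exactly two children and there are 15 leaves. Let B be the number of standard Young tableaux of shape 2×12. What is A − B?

A full binary tree with L leaves has L−1 internal nodes and is counted by C_{L−1}; L = 15 gives C_14. So A = C_14 = 2674440.
By the hook-length formula (or a Dyck-path bijection), SYT of shape 2×12 number C_12. So B = C_12 = 208012.
A − B = 2674440 − 208012 = 2466428.

2466428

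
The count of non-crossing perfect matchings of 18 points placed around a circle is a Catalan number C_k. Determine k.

Non-crossing perfect matchings of 2n points on a circle are counted by C_n; with 18 points, n = 9.

9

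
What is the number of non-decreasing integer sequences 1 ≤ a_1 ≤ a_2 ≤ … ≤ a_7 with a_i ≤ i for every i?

Such sub-staircase sequences of length n are counted by C_n; here n = 7.
C_7 = C_6 · 2(2·6+1)/(6+2) = 132 · 26/8 = 429.

429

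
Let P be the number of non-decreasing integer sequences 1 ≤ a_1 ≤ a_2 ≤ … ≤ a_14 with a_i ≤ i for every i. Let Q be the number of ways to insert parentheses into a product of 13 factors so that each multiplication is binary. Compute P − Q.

2466428

Weakly increasing sequences with a_i ≤ i biject with Dyck paths of semilength 14, so there are C_14. So P = C_14 = 2674440.
Ways to associate a product of 13 factors correspond to binary trees on 13 leaves, so the count is C_12. So Q = C_12 = 208012.
P − Q = 2674440 − 208012 = 2466428.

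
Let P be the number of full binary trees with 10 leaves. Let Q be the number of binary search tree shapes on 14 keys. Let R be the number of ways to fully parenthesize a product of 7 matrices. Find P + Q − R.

Full binary trees with 10 leaves have 10−1 = 9 internal nodes, so there are C_9 of them. So P = C_9 = 4862.
There are C_n binary search tree shapes on n keys; with n = 14 that is C_14. So Q = C_14 = 2674440.
Parenthesizations of m factors correspond to full binary trees with m leaves, counted by C_{m−1}; m = 7 gives C_6. So R = C_6 = 132.
P + Q − R = 4862 + 2674440 − 132 = 2679170.

2679170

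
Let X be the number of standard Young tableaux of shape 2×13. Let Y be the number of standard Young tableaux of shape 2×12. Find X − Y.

Standard Young tableaux of shape 2×n are counted by C_n; here n = 13. So X = C_13 = 742900.
By the hook-length formula (or a Dyck-path bijection), SYT of shape 2×12 number C_12. So Y = C_12 = 208012.
X − Y = 742900 − 208012 = 534888.

534888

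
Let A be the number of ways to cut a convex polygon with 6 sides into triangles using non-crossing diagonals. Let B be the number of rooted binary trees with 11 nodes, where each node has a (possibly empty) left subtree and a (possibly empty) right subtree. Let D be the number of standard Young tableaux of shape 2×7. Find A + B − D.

58371

Triangulations of a convex m-gon are counted by C_{m−2}; with m = 6 this is C_4. So A = C_4 = 14.
There are C_n binary search tree shapes on n keys; with n = 11 that is C_11. So B = C_11 = 58786.
Standard Young tableaux of shape 2×n are counted by C_n; here n = 7. So D = C_7 = 429.
A + B − D = 14 + 58786 − 429 = 58371.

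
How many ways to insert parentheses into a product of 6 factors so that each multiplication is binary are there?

42

Ways to associate a product of 6 factors correspond to binary trees on 6 leaves, so the count is C_5.
C_5 = C(10,5)/6 = 252/6 = 42.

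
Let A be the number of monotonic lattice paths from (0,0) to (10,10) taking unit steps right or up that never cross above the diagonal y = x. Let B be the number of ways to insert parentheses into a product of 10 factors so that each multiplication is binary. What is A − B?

Monotone paths in an n×n grid that stay weakly below the diagonal are counted by C_n; here n = 10. So A = C_10 = 16796.
Ways to associate a product of 10 factors correspond to binary trees on 10 leaves, so the count is C_9. So B = C_9 = 4862.
A − B = 16796 − 4862 = 11934.

11934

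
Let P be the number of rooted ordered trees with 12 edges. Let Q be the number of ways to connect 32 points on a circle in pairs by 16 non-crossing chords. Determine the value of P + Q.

A rooted plane tree with 12 edges has 13 nodes, and the count is C_12. So P = C_12 = 208012.
Pairing 32 circle points by 16 non-crossing chords gives C_16 matchings. So Q = C_16 = 35357670.
P + Q = 208012 + 35357670 = 35565682.

35565682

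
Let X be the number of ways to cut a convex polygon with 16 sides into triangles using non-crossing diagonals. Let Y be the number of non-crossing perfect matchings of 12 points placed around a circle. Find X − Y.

2674308

The number of triangulations of a 16-gon is the Catalan number C_14 (index = sides − 2). So X = C_14 = 2674440.
Pairing 12 circle points by 6 non-crossing chords gives C_6 matchings. So Y = C_6 = 132.
X − Y = 2674440 − 132 = 2674308.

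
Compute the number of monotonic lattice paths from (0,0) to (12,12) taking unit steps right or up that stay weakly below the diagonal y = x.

Monotone paths in an n×n grid that stay weakly below the diagonal are counted by C_n; here n = 12.
C_12 = C_11 · 2(2·11+1)/(11+2) = 58786 · 46/13 = 208012.

208012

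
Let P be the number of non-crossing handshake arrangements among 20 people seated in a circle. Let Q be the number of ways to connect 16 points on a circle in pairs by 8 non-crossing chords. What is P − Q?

15366

With 20 = 2·10 people, non-crossing handshake pairings are non-crossing perfect matchings on a circle, counted by C_10. So P = C_10 = 16796.
Non-crossing perfect matchings of 2n points on a circle are counted by C_n; with 16 points, n = 8. So Q = C_8 = 1430.
P − Q = 16796 − 1430 = 15366.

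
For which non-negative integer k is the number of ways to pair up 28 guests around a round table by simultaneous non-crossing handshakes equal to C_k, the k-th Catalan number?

14

With 28 = 2·14 people, non-crossing handshake pairings are non-crossing perfect matchings on a circle, counted by C_14.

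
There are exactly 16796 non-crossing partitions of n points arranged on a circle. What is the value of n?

10

Non-crossing partitions of [n] are counted by C_n, and C_10 = 16796.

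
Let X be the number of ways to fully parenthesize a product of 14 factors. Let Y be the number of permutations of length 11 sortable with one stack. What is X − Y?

684114

Ways to associate a product of 14 factors correspond to binary trees on 14 leaves, so the count is C_13. So X = C_13 = 742900.
By Knuth's characterisation, the stack-sortable permutations of length 11 are the 231-avoiders, numbering C_11. So Y = C_11 = 58786.
X − Y = 742900 − 58786 = 684114.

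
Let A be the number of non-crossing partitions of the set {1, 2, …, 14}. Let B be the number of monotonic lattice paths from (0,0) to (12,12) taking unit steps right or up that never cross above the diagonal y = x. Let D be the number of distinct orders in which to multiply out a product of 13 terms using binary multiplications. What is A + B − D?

The non-crossing partitions of [14] form a lattice of size C_14. So A = C_14 = 2674440.
Sub-diagonal monotone paths from (0,0) to (12,12) biject with Dyck paths of semilength 12, giving C_12. So B = C_12 = 208012.
Parenthesizations of m factors correspond to full binary trees with m leaves, counted by C_{m−1}; m = 13 gives C_12. So D = C_12 = 208012.
A + B − D = 2674440 + 208012 − 208012 = 2674440.

2674440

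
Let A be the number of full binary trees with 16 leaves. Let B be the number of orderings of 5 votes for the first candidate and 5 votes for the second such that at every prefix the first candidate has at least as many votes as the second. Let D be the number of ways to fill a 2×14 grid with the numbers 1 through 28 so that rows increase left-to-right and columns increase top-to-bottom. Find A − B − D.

A full binary tree with L leaves has L−1 internal nodes and is counted by C_{L−1}; L = 16 gives C_15. So A = C_15 = 9694845.
Reading a vote for the leader as '(' and for the other as ')' turns such a sequence into a balanced string of 5 pairs, so the count is C_5. So B = C_5 = 42.
Standard Young tableaux of shape 2×n are counted by C_n; here n = 14. So D = C_14 = 2674440.
A − B − D = 9694845 − 42 − 2674440 = 7020363.

7020363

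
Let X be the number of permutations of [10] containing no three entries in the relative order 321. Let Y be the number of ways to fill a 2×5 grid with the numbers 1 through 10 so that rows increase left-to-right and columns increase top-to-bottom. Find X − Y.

16754

For any fixed pattern of length 3, the pattern-avoiding permutations of [10] number C_10. So X = C_10 = 16796.
By the hook-length formula (or a Dyck-path bijection), SYT of shape 2×5 number C_5. So Y = C_5 = 42.
X − Y = 16796 − 42 = 16754.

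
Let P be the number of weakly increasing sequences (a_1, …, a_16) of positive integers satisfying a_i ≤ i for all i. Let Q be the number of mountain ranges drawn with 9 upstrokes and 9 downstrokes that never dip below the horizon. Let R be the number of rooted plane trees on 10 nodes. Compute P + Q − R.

35357670

Such sub-staircase sequences of length n are counted by C_n; here n = 16. So P = C_16 = 35357670.
Paths of 9 up- and 9 down-steps that never dip below the axis are Dyck paths; their count is C_9. So Q = C_9 = 4862.
A rooted plane tree on 10 nodes has 9 edges, and such trees are counted by C_9. So R = C_9 = 4862.
P + Q − R = 35357670 + 4862 − 4862 = 35357670.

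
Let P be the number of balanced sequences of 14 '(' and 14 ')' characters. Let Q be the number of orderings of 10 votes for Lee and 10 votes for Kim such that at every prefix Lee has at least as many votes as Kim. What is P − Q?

A balanced arrangement of 14 bracket pairs is a Dyck word of semilength 14, so the count is C_14. So P = C_14 = 2674440.
Reading a vote for the leader as '(' and for the other as ')' turns such a sequence into a balanced string of 10 pairs, so the count is C_10. So Q = C_10 = 16796.
P − Q = 2674440 − 16796 = 2657644.

2657644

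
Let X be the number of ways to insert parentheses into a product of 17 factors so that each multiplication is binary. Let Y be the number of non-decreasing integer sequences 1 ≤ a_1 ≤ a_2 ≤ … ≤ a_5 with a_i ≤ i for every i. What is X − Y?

Parenthesizations of m factors correspond to full binary trees with m leaves, counted by C_{m−1}; m = 17 gives C_16. So X = C_16 = 35357670.
Such sub-staircase sequences of length n are counted by C_n; here n = 5. So Y = C_5 = 42.
X − Y = 35357670 − 42 = 35357628.

35357628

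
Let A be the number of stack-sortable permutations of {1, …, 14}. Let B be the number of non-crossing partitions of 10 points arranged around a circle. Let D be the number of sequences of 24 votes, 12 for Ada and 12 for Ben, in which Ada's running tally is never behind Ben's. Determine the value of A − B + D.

By Knuth's characterisation, the stack-sortable permutations of length 14 are the 231-avoiders, numbering C_14. So A = C_14 = 2674440.
The non-crossing partitions of [10] form a lattice of size C_10. So B = C_10 = 16796.
Ballot sequences with n votes each where one side never trails are Dyck words, counted by C_n; here n = 12. So D = C_12 = 208012.
A − B + D = 2674440 − 16796 + 208012 = 2865656.

2865656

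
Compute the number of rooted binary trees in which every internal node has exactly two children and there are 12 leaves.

A full binary tree with L leaves has L−1 internal nodes and is counted by C_{L−1}; L = 12 gives C_11.
C_11 = C(22,11)/12 = 705432/12 = 58786.

58786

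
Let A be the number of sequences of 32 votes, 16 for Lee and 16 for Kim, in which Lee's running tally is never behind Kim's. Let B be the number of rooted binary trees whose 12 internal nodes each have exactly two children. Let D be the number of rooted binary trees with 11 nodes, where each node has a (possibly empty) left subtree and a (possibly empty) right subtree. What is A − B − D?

35090872

Ballot sequences with n votes each where one side never trails are Dyck words, counted by C_n; here n = 16. So A = C_16 = 35357670.
The number of full binary trees on 12 internal nodes is the Catalan number C_12. So B = C_12 = 208012.
Binary trees (left/right distinguished) on n nodes are counted by C_n; here n = 11. So D = C_11 = 58786.
A − B − D = 35357670 − 208012 − 58786 = 35090872.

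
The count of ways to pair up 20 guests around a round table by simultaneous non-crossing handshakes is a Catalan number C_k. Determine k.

10

With 20 = 2·10 people, non-crossing handshake pairings are non-crossing perfect matchings on a circle, counted by C_10.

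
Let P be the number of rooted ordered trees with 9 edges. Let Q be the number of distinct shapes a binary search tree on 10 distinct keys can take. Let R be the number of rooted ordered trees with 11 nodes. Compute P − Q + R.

4862

Rooted ordered trees with n edges are counted by C_n; here n = 9. So P = C_9 = 4862.
Binary trees (left/right distinguished) on n nodes are counted by C_n; here n = 10. So Q = C_10 = 16796.
Rooted ordered (plane) trees on m nodes have m−1 edges and are counted by C_{m−1}; m = 11 gives C_10. So R = C_10 = 16796.
P − Q + R = 4862 − 16796 + 16796 = 4862.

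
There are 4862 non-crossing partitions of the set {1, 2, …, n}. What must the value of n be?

Non-crossing partitions of [n] are counted by C_n. Since C_9 = 4862, the index is 9.

9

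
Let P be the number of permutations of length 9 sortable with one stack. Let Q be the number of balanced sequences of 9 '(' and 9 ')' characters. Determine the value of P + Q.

9724

By Knuth's characterisation, the stack-sortable permutations of length 9 are the 231-avoiders, numbering C_9. So P = C_9 = 4862.
Balanced strings of n pairs of brackets are counted by C_n; here n = 9. So Q = C_9 = 4862.
P + Q = 4862 + 4862 = 9724.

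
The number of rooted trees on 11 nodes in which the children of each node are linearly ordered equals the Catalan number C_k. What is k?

10

A rooted plane tree on 11 nodes has 10 edges, and such trees are counted by C_10.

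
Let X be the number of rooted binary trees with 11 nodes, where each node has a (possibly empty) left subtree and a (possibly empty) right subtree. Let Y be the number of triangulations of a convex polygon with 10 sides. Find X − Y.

57356

Binary trees (left/right distinguished) on n nodes are counted by C_n; here n = 11. So X = C_11 = 58786.
The number of triangulations of a 10-gon is the Catalan number C_8 (index = sides − 2). So Y = C_8 = 1430.
X − Y = 58786 − 1430 = 57356.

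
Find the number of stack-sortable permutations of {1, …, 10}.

16796

Stack-sortable permutations are exactly the 231-avoiding ones, counted by C_n; here n = 10.
C_10 = C(20,10)/11 = 184756/11 = 16796.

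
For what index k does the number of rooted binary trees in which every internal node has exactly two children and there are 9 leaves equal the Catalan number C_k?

8

Full binary trees with 9 leaves have 9−1 = 8 internal nodes, so there are C_8 of them.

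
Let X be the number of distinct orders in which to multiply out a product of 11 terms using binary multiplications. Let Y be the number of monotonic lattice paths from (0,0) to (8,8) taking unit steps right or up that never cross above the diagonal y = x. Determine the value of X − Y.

Parenthesizations of m factors correspond to full binary trees with m leaves, counted by C_{m−1}; m = 11 gives C_10. So X = C_10 = 16796.
Monotone paths in an n×n grid that stay weakly below the diagonal are counted by C_n; here n = 8. So Y = C_8 = 1430.
X − Y = 16796 − 1430 = 15366.

15366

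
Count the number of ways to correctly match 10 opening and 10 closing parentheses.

16796

A balanced arrangement of 10 bracket pairs is a Dyck word of semilength 10, so the count is C_10.
C_10 = C(20,10)/11 = 184756/11 = 16796.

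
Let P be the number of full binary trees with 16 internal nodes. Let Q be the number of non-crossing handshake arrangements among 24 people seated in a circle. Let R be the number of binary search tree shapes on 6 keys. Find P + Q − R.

35565550

The number of full binary trees on 16 internal nodes is the Catalan number C_16. So P = C_16 = 35357670.
With 24 = 2·12 people, non-crossing handshake pairings are non-crossing perfect matchings on a circle, counted by C_12. So Q = C_12 = 208012.
There are C_n binary search tree shapes on n keys; with n = 6 that is C_6. So R = C_6 = 132.
P + Q − R = 35357670 + 208012 − 132 = 35565550.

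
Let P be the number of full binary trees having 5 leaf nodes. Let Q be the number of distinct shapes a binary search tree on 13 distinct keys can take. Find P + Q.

Full binary trees with 5 leaves have 5−1 = 4 internal nodes, so there are C_4 of them. So P = C_4 = 14.
Binary trees (left/right distinguished) on n nodes are counted by C_n; here n = 13. So Q = C_13 = 742900.
P + Q = 14 + 742900 = 742914.

742914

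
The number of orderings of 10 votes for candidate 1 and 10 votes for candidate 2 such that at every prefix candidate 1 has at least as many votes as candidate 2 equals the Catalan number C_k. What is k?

10

Reading a vote for the leader as '(' and for the other as ')' turns such a sequence into a balanced string of 10 pairs, so the count is C_10.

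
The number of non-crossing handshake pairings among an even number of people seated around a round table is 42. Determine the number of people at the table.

Non-crossing handshake pairings of 2n people are counted by C_n. Since C_5 = 42, the index is 5.
So n = 5, and there are 2n = 10 people.

10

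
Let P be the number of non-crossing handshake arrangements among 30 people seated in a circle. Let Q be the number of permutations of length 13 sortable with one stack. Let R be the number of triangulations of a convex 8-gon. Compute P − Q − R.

8951813

With 30 = 2·15 people, non-crossing handshake pairings are non-crossing perfect matchings on a circle, counted by C_15. So P = C_15 = 9694845.
Stack-sortable permutations are exactly the 231-avoiding ones, counted by C_n; here n = 13. So Q = C_13 = 742900.
A convex 8-gon is triangulated into 6 triangles, and the number of such triangulations is the Catalan number C_{8−2} = C_6. So R = C_6 = 132.
P − Q − R = 9694845 − 742900 − 132 = 8951813.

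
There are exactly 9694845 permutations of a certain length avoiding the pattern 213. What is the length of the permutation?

Permutations of [n] avoiding a fixed length-3 pattern are counted by C_n; 9694845 = C_15.

15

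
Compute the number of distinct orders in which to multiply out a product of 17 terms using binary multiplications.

35357670

Bracketing 17 factors into binary products is counted by C_{17−1} = C_16.
C_16 = C(32,16)/17 = 601080390/17 = 35357670.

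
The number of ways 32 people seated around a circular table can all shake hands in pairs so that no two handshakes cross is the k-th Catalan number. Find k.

16

With 32 = 2·16 people, non-crossing handshake pairings are non-crossing perfect matchings on a circle, counted by C_16.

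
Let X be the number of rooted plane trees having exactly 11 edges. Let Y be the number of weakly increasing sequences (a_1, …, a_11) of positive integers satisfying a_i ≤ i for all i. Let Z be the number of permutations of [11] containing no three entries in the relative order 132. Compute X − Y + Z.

A rooted plane tree with 11 edges has 12 nodes, and the count is C_11. So X = C_11 = 58786.
Weakly increasing sequences with a_i ≤ i biject with Dyck paths of semilength 11, so there are C_11. So Y = C_11 = 58786.
Permutations of [n] avoiding any single length-3 pattern are counted by C_n; here n = 11. So Z = C_11 = 58786.
X − Y + Z = 58786 − 58786 + 58786 = 58786.

58786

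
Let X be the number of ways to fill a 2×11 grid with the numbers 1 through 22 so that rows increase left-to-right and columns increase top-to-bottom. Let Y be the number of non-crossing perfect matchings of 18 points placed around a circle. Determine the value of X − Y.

By the hook-length formula (or a Dyck-path bijection), SYT of shape 2×11 number C_11. So X = C_11 = 58786.
Pairing 18 circle points by 9 non-crossing chords gives C_9 matchings. So Y = C_9 = 4862.
X − Y = 58786 − 4862 = 53924.

53924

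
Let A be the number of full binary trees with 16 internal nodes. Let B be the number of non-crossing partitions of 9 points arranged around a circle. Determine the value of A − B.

35352808

The number of full binary trees on 16 internal nodes is the Catalan number C_16. So A = C_16 = 35357670.
The non-crossing partitions of [9] form a lattice of size C_9. So B = C_9 = 4862.
A − B = 35357670 − 4862 = 35352808.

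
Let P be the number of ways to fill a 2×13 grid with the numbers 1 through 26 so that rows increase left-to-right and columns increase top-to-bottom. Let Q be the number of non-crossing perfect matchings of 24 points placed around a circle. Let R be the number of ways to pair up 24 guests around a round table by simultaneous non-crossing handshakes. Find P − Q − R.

326876

By the hook-length formula (or a Dyck-path bijection), SYT of shape 2×13 number C_13. So P = C_13 = 742900.
Non-crossing perfect matchings of 2n points on a circle are counted by C_n; with 24 points, n = 12. So Q = C_12 = 208012.
With 24 = 2·12 people, non-crossing handshake pairings are non-crossing perfect matchings on a circle, counted by C_12. So R = C_12 = 208012.
P − Q − R = 742900 − 208012 − 208012 = 326876.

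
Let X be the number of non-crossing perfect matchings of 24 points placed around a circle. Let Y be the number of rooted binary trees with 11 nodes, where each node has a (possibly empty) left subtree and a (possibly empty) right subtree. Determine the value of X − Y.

Non-crossing perfect matchings of 2n points on a circle are counted by C_n; with 24 points, n = 12. So X = C_12 = 208012.
There are C_n binary search tree shapes on n keys; with n = 11 that is C_11. So Y = C_11 = 58786.
X − Y = 208012 − 58786 = 149226.

149226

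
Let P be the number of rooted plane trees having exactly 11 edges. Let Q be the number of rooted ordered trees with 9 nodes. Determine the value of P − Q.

57356

Rooted ordered trees with n edges are counted by C_n; here n = 11. So P = C_11 = 58786.
Rooted ordered (plane) trees on m nodes have m−1 edges and are counted by C_{m−1}; m = 9 gives C_8. So Q = C_8 = 1430.
P − Q = 58786 − 1430 = 57356.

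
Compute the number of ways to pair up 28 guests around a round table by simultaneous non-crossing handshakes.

2674440

With 28 = 2·14 people, non-crossing handshake pairings are non-crossing perfect matchings on a circle, counted by C_14.
C_14 = C(28,14)/15 = 40116600/15 = 2674440.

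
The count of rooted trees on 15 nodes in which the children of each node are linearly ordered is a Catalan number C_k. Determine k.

Rooted ordered (plane) trees on m nodes have m−1 edges and are counted by C_{m−1}; m = 15 gives C_14.

14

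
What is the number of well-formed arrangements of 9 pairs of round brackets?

4862

With 9 pairs the number of balanced bracket strings is the Catalan number C_9.
C_9 = C(18,9)/10 = 48620/10 = 4862.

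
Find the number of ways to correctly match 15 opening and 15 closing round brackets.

A balanced arrangement of 15 bracket pairs is a Dyck word of semilength 15, so the count is C_15.
C_15 = C(30,15)/16 = 155117520/16 = 9694845.

9694845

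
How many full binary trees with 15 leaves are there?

Full binary trees with 15 leaves have 15−1 = 14 internal nodes, so there are C_14 of them.
C_14 = C_13 · 2(2·13+1)/(13+2) = 742900 · 54/15 = 2674440.

2674440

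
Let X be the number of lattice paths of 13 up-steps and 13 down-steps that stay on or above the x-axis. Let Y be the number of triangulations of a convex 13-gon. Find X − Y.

684114

Paths of 13 up- and 13 down-steps that never dip below the axis are Dyck paths; their count is C_13. So X = C_13 = 742900.
A convex 13-gon is triangulated into 11 triangles, and the number of such triangulations is the Catalan number C_{13−2} = C_11. So Y = C_11 = 58786.
X − Y = 742900 − 58786 = 684114.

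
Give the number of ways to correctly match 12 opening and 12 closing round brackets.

208012

Balanced strings of n pairs of brackets are counted by C_n; here n = 12.
C_12 = C(24,12)/13 = 2704156/13 = 208012.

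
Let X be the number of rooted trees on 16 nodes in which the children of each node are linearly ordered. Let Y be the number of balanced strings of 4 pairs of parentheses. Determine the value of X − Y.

9694831

A rooted plane tree on 16 nodes has 15 edges, and such trees are counted by C_15. So X = C_15 = 9694845.
Balanced strings of n pairs of brackets are counted by C_n; here n = 4. So Y = C_4 = 14.
X − Y = 9694845 − 14 = 9694831.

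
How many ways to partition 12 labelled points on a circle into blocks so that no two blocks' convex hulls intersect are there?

208012

The non-crossing partitions of [12] form a lattice of size C_12.
C_12 = C(24,12)/13 = 2704156/13 = 208012.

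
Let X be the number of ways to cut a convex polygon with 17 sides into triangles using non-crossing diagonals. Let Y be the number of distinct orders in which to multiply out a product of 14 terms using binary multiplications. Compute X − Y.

The number of triangulations of a 17-gon is the Catalan number C_15 (index = sides − 2). So X = C_15 = 9694845.
Parenthesizations of m factors correspond to full binary trees with m leaves, counted by C_{m−1}; m = 14 gives C_13. So Y = C_13 = 742900.
X − Y = 9694845 − 742900 = 8951945.

8951945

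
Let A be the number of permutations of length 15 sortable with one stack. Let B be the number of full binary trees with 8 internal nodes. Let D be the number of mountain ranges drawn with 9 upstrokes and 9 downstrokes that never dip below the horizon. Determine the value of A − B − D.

Stack-sortable permutations are exactly the 231-avoiding ones, counted by C_n; here n = 15. So A = C_15 = 9694845.
Full binary trees with n internal nodes are counted by C_n; here n = 8. So B = C_8 = 1430.
Dyck paths of semilength n (length 2n) are counted by C_n; here n = 9. So D = C_9 = 4862.
A − B − D = 9694845 − 1430 − 4862 = 9688553.

9688553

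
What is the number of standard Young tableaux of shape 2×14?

2674440

Standard Young tableaux of shape 2×n are counted by C_n; here n = 14.
C_14 = C(28,14)/15 = 40116600/15 = 2674440.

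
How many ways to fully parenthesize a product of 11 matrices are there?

16796

Parenthesizations of m factors correspond to full binary trees with m leaves, counted by C_{m−1}; m = 11 gives C_10.
C_10 = C_9 · 2(2·9+1)/(9+2) = 4862 · 38/11 = 16796.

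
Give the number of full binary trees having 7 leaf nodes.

A full binary tree with L leaves has L−1 internal nodes and is counted by C_{L−1}; L = 7 gives C_6.
C_6 = C(12,6)/7 = 924/7 = 132.

132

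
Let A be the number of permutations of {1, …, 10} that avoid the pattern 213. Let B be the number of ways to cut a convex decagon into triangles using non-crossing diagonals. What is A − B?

15366

For any fixed pattern of length 3, the pattern-avoiding permutations of [10] number C_10. So A = C_10 = 16796.
The number of triangulations of a 10-gon is the Catalan number C_8 (index = sides − 2). So B = C_8 = 1430.
A − B = 16796 − 1430 = 15366.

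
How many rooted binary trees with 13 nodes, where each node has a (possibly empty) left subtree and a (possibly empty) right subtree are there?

742900

Binary trees (left/right distinguished) on n nodes are counted by C_n; here n = 13.
C_13 = C(26,13)/14 = 10400600/14 = 742900.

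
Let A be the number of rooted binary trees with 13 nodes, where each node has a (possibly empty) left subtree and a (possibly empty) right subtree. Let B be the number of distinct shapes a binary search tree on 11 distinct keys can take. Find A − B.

684114

There are C_n binary search tree shapes on n keys; with n = 13 that is C_13. So A = C_13 = 742900.
Rooted binary trees with 11 nodes (each child slot possibly empty) number C_11. So B = C_11 = 58786.
A − B = 742900 − 58786 = 684114.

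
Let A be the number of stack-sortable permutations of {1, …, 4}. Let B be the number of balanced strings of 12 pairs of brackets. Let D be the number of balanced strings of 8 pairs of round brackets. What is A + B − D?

Stack-sortable permutations are exactly the 231-avoiding ones, counted by C_n; here n = 4. So A = C_4 = 14.
Balanced strings of n pairs of brackets are counted by C_n; here n = 12. So B = C_12 = 208012.
Balanced strings of n pairs of brackets are counted by C_n; here n = 8. So D = C_8 = 1430.
A + B − D = 14 + 208012 − 1430 = 206596.

206596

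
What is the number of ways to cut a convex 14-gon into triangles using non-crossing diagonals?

208012

A convex 14-gon is triangulated into 12 triangles, and the number of such triangulations is the Catalan number C_{14−2} = C_12.
C_12 = C_11 · 2(2·11+1)/(11+2) = 58786 · 46/13 = 208012.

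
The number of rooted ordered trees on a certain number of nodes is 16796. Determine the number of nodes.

Rooted ordered trees on m nodes are counted by C_{m−1}. The Catalan number equal to 16796 is C_10.
So the index is 10, and the number of nodes is 10 + 1 = 11.

11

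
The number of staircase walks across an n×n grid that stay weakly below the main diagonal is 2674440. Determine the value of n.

Such diagonal-avoiding paths in an n×n grid are counted by C_n, and C_14 = 2674440.

14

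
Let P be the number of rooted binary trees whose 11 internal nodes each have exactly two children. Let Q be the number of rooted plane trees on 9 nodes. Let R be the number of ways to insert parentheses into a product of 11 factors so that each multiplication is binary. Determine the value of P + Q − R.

Full binary trees with n internal nodes are counted by C_n; here n = 11. So P = C_11 = 58786.
Rooted ordered (plane) trees on m nodes have m−1 edges and are counted by C_{m−1}; m = 9 gives C_8. So Q = C_8 = 1430.
Parenthesizations of m factors correspond to full binary trees with m leaves, counted by C_{m−1}; m = 11 gives C_10. So R = C_10 = 16796.
P + Q − R = 58786 + 1430 − 16796 = 43420.

43420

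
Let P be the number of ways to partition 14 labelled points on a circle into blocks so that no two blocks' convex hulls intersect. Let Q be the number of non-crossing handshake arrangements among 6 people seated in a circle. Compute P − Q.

Non-crossing partitions of an n-element set are counted by C_n; here n = 14. So P = C_14 = 2674440.
Non-crossing handshake pairings of 2n people are counted by C_n; 6 people gives n = 3. So Q = C_3 = 5.
P − Q = 2674440 − 5 = 2674435.

2674435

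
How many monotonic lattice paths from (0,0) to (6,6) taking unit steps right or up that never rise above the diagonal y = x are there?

132

Sub-diagonal monotone paths from (0,0) to (6,6) biject with Dyck paths of semilength 6, giving C_6.
C_6 = C(12,6)/7 = 924/7 = 132.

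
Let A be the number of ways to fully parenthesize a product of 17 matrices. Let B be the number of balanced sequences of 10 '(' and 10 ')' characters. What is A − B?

35340874

Bracketing 17 factors into binary products is counted by C_{17−1} = C_16. So A = C_16 = 35357670.
With 10 pairs the number of balanced bracket strings is the Catalan number C_10. So B = C_10 = 16796.
A − B = 35357670 − 16796 = 35340874.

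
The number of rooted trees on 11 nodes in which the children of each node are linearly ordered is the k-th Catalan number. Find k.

Rooted ordered (plane) trees on m nodes have m−1 edges and are counted by C_{m−1}; m = 11 gives C_10.

10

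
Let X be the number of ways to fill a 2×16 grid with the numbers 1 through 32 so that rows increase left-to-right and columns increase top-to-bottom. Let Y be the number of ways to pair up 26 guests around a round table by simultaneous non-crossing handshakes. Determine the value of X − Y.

Standard Young tableaux of shape 2×n are counted by C_n; here n = 16. So X = C_16 = 35357670.
Non-crossing handshake pairings of 2n people are counted by C_n; 26 people gives n = 13. So Y = C_13 = 742900.
X − Y = 35357670 − 742900 = 34614770.

34614770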